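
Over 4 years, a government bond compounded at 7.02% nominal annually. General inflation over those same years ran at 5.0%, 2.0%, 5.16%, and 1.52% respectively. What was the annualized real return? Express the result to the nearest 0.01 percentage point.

3.49%

Cumulative inflation factor: 1.050 × 1.020 × 1.0516 × 1.0152 ≈ 1.14338.
Nominal growth factor: 1.31178. Real growth factor = 1.31178 / 1.14338 ≈ 1.14728.
Annualized: 1.14728^(1/4) − 1 ≈ 0.03494.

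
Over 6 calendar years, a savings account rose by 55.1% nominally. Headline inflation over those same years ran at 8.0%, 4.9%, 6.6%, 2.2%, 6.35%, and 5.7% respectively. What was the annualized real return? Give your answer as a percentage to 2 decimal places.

Cumulative inflation factor: 1.080 × 1.049 × 1.066 × 1.022 × 1.0635 × 1.057 ≈ 1.38746.
Nominal growth factor: 1.55100. Real growth factor = 1.55100 / 1.38746 ≈ 1.11787.
Annualized: 1.11787^(1/6) − 1 ≈ 0.01874.

1.87%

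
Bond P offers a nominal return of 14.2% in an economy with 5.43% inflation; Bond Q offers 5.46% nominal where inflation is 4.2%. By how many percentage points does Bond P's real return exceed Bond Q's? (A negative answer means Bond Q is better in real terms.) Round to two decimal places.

7.11

Bond P real return: 1.142/1.0543 − 1 = 8.318%.
Bond Q real return: 1.0546/1.042 − 1 = 1.209%.
Difference: 8.318 − 1.209 = 7.109 pp.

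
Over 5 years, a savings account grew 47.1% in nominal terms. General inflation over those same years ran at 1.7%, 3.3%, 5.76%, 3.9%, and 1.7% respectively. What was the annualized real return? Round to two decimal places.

4.61%

Cumulative inflation factor: 1.017 × 1.033 × 1.0576 × 1.039 × 1.017 ≈ 1.17403.
Nominal growth factor: 1.47100. Real growth factor = 1.47100 / 1.17403 ≈ 1.25295.
Annualized: 1.25295^(1/5) − 1 ≈ 0.04613.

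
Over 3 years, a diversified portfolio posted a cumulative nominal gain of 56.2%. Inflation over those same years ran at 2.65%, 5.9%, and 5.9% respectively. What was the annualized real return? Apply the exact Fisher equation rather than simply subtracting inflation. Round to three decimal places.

Cumulative inflation factor: 1.0265 × 1.059 × 1.059 ≈ 1.15120.
Nominal growth factor: 1.56200. Real growth factor = 1.56200 / 1.15120 ≈ 1.35684.
Annualized: 1.35684^(1/3) − 1 ≈ 0.10707.

10.707%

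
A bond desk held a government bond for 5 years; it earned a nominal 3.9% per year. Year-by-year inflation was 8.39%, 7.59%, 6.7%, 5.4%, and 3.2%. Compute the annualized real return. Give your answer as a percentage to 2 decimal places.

Cumulative inflation factor: 1.0839 × 1.0759 × 1.067 × 1.054 × 1.032 ≈ 1.35346.
Nominal growth factor: 1.21081. Real growth factor = 1.21081 / 1.35346 ≈ 0.89461.
Annualized: 0.89461^(1/5) − 1 ≈ -0.02203.

-2.20%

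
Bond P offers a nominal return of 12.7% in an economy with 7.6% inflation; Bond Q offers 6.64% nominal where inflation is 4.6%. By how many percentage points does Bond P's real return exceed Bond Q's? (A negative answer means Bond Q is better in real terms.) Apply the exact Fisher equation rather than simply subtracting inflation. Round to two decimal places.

Bond P real return: 1.127/1.076 − 1 = 4.740%.
Bond Q real return: 1.0664/1.046 − 1 = 1.950%.
Difference: 4.740 − 1.950 = 2.790 pp.

2.79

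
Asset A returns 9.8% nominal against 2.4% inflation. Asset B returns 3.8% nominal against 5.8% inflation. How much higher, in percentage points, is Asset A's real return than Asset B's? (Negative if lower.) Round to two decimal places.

9.12

Asset A real return: 1.098/1.024 − 1 = 7.227%.
Asset B real return: 1.038/1.058 − 1 = -1.890%.
Difference: 7.227 − (-1.890) = 9.117 pp.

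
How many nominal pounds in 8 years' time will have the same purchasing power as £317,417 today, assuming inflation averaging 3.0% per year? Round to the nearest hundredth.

£402,094.36

Cumulative price-level factor: (1+3.0%)^8 ≈ 1.2667700814.
The nominal amount required is £317,417 scaled up by that factor.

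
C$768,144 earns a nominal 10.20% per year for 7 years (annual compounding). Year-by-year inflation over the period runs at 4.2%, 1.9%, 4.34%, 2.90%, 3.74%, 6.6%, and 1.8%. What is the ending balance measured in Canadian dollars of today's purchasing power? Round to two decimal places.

Nominal value at maturity: C$768,144 × (1 + 10.20%)^7 ≈ C$1,516,050.98.
Price-level factor over 7 years: 1.042 × 1.019 × 1.0434 × 1.0290 × 1.0374 × 1.066 × 1.018 ≈ 1.2833920256.
Dividing the nominal maturity value by the price-level factor gives the value in today's money.

C$1,181,284.40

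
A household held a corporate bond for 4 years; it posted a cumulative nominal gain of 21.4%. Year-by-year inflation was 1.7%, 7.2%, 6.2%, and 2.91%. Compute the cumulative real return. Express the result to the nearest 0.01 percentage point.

Cumulative inflation factor: 1.017 × 1.072 × 1.062 × 1.0291 ≈ 1.19151.
Nominal growth factor: 1.21400. Real growth factor = 1.21400 / 1.19151 ≈ 1.01887.
Total real return ≈ 1.8875%.

1.89%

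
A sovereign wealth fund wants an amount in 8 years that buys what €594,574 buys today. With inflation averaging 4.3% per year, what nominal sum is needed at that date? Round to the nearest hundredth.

Cumulative price-level factor: (1+4.3%)^8 ≈ 1.4004721197.
The nominal amount required is €594,574 scaled up by that factor.

€832,684.31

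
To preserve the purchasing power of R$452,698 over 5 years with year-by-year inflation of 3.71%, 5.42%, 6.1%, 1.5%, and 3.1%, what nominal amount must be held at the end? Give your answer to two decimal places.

Cumulative price-level factor: 1.0371 × 1.0542 × 1.061 × 1.015 × 1.031 ≈ 1.2139023092.
The nominal amount required is R$452,698 scaled up by that factor.

R$549,531.15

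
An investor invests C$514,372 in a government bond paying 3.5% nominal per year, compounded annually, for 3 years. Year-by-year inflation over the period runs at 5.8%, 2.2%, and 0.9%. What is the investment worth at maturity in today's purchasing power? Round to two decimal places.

Nominal value at maturity: C$514,372 × (1 + 3.5%)^3 ≈ C$570,293.43.
Price-level factor over 3 years: 1.058 × 1.022 × 1.009 = 1.091007484.
Dividing the nominal maturity value by the price-level factor gives the value in today's money.

C$522,721.83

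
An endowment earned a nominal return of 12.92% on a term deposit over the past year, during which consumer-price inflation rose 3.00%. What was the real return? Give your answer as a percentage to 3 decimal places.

9.631%

Real return via the Fisher equation: (1 + 12.92%)/(1 + 3.00%) − 1 = 1.1292/1.0300 − 1 ≈ 0.09631.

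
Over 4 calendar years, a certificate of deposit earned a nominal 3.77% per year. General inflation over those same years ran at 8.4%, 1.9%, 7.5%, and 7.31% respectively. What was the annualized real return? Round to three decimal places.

-2.331%

Cumulative inflation factor: 1.084 × 1.019 × 1.075 × 1.0731 ≈ 1.27424.
Nominal growth factor: 1.15954. Real growth factor = 1.15954 / 1.27424 ≈ 0.90999.
Annualized: 0.90999^(1/4) − 1 ≈ -0.02331.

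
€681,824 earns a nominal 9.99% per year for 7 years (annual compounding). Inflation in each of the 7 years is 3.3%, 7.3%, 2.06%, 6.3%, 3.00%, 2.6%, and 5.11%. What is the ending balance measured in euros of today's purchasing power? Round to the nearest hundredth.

€994,093.43

Nominal value at maturity: €681,824 × (1 + 9.99%)^7 ≈ €1,327,836.79.
Price-level factor over 7 years: 1.033 × 1.073 × 1.0206 × 1.063 × 1.0300 × 1.026 × 1.0511 ≈ 1.3357263505.
Dividing the nominal maturity value by the price-level factor gives the value in today's money.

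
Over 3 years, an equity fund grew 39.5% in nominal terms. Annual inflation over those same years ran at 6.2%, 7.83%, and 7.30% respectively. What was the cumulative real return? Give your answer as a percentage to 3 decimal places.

Cumulative inflation factor: 1.062 × 1.0783 × 1.0730 ≈ 1.22875.
Nominal growth factor: 1.39500. Real growth factor = 1.39500 / 1.22875 ≈ 1.13530.
Total real return ≈ 13.5299%.

13.530%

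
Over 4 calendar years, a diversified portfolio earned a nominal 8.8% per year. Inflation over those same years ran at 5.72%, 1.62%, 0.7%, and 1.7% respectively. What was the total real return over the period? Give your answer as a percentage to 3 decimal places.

27.359%

Cumulative inflation factor: 1.0572 × 1.0162 × 1.007 × 1.017 ≈ 1.10024.
Nominal growth factor: 1.40125. Real growth factor = 1.40125 / 1.10024 ≈ 1.27359.
Total real return ≈ 27.3588%.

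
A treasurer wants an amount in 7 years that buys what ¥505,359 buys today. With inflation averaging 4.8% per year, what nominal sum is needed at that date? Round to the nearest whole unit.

Cumulative price-level factor: (1+4.8%)^7 ≈ 1.3884459516.
The nominal amount required is ¥505,359 scaled up by that factor.

¥701,664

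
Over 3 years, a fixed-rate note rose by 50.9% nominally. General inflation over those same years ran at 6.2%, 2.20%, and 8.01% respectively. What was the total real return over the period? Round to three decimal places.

Cumulative inflation factor: 1.062 × 1.0220 × 1.0801 ≈ 1.17230.
Nominal growth factor: 1.50900. Real growth factor = 1.50900 / 1.17230 ≈ 1.28721.
Total real return ≈ 28.7211%.

28.721%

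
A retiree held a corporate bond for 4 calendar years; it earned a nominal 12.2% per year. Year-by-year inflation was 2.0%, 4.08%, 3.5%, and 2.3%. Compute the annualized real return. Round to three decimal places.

Cumulative inflation factor: 1.020 × 1.0408 × 1.035 × 1.023 ≈ 1.12404.
Nominal growth factor: 1.58479. Real growth factor = 1.58479 / 1.12404 ≈ 1.40990.
Annualized: 1.40990^(1/4) − 1 ≈ 0.08968.

8.968%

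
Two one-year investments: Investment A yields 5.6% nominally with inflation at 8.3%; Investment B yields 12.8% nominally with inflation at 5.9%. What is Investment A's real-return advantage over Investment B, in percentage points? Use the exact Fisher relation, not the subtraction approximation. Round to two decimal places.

Investment A real return: 1.056/1.083 − 1 = -2.493%.
Investment B real return: 1.128/1.059 − 1 = 6.516%.
Difference: -2.493 − 6.516 = -9.009 pp.

-9.01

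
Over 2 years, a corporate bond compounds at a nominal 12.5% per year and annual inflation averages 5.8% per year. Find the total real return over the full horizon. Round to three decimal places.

The annual real rate is (1+12.5%)/(1+5.8%) − 1 = 6.3327%.
Compounded over 2 years: (1 + 0.063327)^2 − 1 ≈ 0.13066.

13.066%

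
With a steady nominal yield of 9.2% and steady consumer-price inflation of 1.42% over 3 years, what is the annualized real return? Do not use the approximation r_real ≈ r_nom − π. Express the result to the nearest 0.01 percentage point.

With constant rates the annual real return is the same each year: (1+9.2%)/(1+1.42%) − 1 = 0.07671.

7.67%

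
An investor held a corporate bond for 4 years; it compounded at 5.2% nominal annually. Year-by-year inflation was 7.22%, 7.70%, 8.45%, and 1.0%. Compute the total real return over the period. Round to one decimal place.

Cumulative inflation factor: 1.0722 × 1.0770 × 1.0845 × 1.010 ≈ 1.26486.
Nominal growth factor: 1.22479. Real growth factor = 1.22479 / 1.26486 ≈ 0.96832.
Total real return ≈ -3.1676%.

-3.2%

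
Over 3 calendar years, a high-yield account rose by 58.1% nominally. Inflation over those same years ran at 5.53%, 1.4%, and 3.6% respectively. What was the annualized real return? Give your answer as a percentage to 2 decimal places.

Cumulative inflation factor: 1.0553 × 1.014 × 1.036 ≈ 1.10860.
Nominal growth factor: 1.58100. Real growth factor = 1.58100 / 1.10860 ≈ 1.42613.
Annualized: 1.42613^(1/3) − 1 ≈ 0.12561.

12.56%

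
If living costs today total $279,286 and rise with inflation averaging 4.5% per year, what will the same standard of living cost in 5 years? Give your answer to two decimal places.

$348,041.17

Cumulative price-level factor: (1+4.5%)^5 ≈ 1.2461819377.
The nominal amount required is $279,286 scaled up by that factor.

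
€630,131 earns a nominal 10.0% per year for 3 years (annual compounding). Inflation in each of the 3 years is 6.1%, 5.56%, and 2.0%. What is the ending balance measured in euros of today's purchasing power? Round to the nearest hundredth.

Nominal value at maturity: €630,131 × (1 + 10.0%)^3 ≈ €838,704.36.
Price-level factor over 3 years: 1.061 × 1.0556 × 1.020 = 1.142391432.
Dividing the nominal maturity value by the price-level factor gives the value in today's money.

€734,165.49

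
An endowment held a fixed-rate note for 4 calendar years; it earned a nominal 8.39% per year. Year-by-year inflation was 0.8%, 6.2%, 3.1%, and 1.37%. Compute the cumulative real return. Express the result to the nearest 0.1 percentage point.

23.4%

Cumulative inflation factor: 1.008 × 1.062 × 1.031 × 1.0137 ≈ 1.11880.
Nominal growth factor: 1.38025. Real growth factor = 1.38025 / 1.11880 ≈ 1.23368.
Total real return ≈ 23.3683%.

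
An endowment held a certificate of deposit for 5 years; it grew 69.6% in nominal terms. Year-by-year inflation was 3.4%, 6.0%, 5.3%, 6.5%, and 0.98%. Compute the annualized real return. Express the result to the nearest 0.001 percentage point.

Cumulative inflation factor: 1.034 × 1.060 × 1.053 × 1.065 × 1.0098 ≈ 1.24119.
Nominal growth factor: 1.69600. Real growth factor = 1.69600 / 1.24119 ≈ 1.36643.
Annualized: 1.36643^(1/5) − 1 ≈ 0.06443.

6.443%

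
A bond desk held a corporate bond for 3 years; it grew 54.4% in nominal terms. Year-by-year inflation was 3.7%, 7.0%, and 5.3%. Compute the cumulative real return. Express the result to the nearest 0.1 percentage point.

Cumulative inflation factor: 1.037 × 1.070 × 1.053 ≈ 1.16840.
Nominal growth factor: 1.54400. Real growth factor = 1.54400 / 1.16840 ≈ 1.32147.
Total real return ≈ 32.1467%.

32.1%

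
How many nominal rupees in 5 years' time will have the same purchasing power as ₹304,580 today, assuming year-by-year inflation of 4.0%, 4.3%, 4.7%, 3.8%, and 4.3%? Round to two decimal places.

₹374,496.16

Cumulative price-level factor: 1.040 × 1.043 × 1.047 × 1.038 × 1.043 ≈ 1.2295494258.
The nominal amount required is ₹304,580 scaled up by that factor.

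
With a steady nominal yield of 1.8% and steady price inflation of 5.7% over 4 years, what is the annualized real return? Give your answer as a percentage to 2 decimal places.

With constant rates the annual real return is the same each year: (1+1.8%)/(1+5.7%) − 1 = -0.03690.

-3.69%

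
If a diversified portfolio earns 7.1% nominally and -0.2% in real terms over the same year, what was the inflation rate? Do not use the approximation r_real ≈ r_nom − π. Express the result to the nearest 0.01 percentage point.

From (1+r_nom) = (1+r_real)(1+π), we get 1+π = (1 + 7.1%)/(1 − 0.2%) = 1.071/0.998 ≈ 1.07315.
So π ≈ 7.3146%.

7.31%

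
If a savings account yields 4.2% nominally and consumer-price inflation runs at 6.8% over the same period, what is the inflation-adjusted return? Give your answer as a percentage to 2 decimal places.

-2.43%

Real return via the Fisher equation: (1 + 4.2%)/(1 + 6.8%) − 1 = 1.042/1.068 − 1 ≈ -0.02434.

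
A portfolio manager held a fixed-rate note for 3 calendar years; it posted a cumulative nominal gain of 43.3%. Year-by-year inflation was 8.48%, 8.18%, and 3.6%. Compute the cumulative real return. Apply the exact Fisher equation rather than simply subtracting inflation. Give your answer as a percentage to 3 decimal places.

Cumulative inflation factor: 1.0848 × 1.0818 × 1.036 ≈ 1.21578.
Nominal growth factor: 1.43300. Real growth factor = 1.43300 / 1.21578 ≈ 1.17866.
Total real return ≈ 17.8663%.

17.866%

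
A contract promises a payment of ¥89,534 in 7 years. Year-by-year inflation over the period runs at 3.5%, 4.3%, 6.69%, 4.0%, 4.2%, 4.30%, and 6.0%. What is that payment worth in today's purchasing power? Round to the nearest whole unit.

¥64,886

Price-level factor over 7 years: 1.035 × 1.043 × 1.0669 × 1.040 × 1.042 × 1.0430 × 1.060 ≈ 1.3798745518.
Purchasing power today: ¥89,534 divided by that factor.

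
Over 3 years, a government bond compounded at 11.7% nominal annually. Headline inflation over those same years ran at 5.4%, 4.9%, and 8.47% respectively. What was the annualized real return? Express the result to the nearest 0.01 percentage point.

Cumulative inflation factor: 1.054 × 1.049 × 1.0847 ≈ 1.19929.
Nominal growth factor: 1.39367. Real growth factor = 1.39367 / 1.19929 ≈ 1.16207.
Annualized: 1.16207^(1/3) − 1 ≈ 0.05134.

5.13%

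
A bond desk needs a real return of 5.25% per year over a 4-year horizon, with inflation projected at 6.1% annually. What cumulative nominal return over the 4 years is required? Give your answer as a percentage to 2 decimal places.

55.51%

Required annual nominal rate: (1+5.25%)(1+6.1%) − 1 = 11.67025%.
Cumulative over 4 years: (1 + 0.1167025)^4 − 1 ≈ 0.55507.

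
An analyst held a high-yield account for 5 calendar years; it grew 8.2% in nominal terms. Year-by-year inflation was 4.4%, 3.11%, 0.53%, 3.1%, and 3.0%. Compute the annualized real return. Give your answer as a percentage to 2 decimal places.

Cumulative inflation factor: 1.044 × 1.0311 × 1.0053 × 1.031 × 1.030 ≈ 1.14919.
Nominal growth factor: 1.08200. Real growth factor = 1.08200 / 1.14919 ≈ 0.94153.
Annualized: 0.94153^(1/5) − 1 ≈ -0.01198.

-1.20%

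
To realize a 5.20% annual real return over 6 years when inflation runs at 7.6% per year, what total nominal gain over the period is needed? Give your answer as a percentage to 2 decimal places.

Required annual nominal rate: (1+5.20%)(1+7.6%) − 1 = 13.1952%.
Cumulative over 6 years: (1 + 0.131952)^6 − 1 ≈ 1.10362.

110.36%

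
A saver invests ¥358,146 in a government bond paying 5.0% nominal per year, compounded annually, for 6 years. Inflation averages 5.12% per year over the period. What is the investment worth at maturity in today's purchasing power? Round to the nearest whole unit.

Nominal value at maturity: ¥358,146 × (1 + 5.0%)^6 ≈ ¥479,950.
Price-level factor over 6 years: (1 + 5.12%)^6 ≈ 1.3493111629.
Dividing the nominal maturity value by the price-level factor gives the value in today's money.

¥355,700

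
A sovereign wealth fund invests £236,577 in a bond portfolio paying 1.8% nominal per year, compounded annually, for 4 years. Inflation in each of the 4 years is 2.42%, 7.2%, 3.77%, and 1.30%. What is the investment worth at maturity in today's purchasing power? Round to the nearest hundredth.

£220,141.95

Nominal value at maturity: £236,577 × (1 + 1.8%)^4 ≈ £254,075.99.
Price-level factor over 4 years: 1.0242 × 1.072 × 1.0377 × 1.0130 ≈ 1.1541461813.
Dividing the nominal maturity value by the price-level factor gives the value in today's money.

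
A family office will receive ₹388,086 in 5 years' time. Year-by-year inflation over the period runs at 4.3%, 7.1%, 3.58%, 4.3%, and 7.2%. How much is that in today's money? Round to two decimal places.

₹299,984.76

Price-level factor over 5 years: 1.043 × 1.071 × 1.0358 × 1.043 × 1.072 ≈ 1.2936857063.
Purchasing power today: ₹388,086 divided by that factor.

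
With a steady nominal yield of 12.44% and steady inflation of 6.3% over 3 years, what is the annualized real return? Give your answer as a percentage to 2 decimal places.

With constant rates the annual real return is the same each year: (1+12.44%)/(1+6.3%) − 1 = 0.05776.

5.78%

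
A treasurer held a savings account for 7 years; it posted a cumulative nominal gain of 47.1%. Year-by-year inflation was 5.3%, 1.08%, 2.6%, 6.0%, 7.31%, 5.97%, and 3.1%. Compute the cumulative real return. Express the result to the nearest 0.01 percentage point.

8.39%

Cumulative inflation factor: 1.053 × 1.0108 × 1.026 × 1.060 × 1.0731 × 1.0597 × 1.031 ≈ 1.35715.
Nominal growth factor: 1.47100. Real growth factor = 1.47100 / 1.35715 ≈ 1.08389.
Total real return ≈ 8.3887%.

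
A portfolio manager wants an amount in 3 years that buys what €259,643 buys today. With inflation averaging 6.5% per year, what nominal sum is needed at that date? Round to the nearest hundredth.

€313,635.66

Cumulative price-level factor: (1+6.5%)^3 = 1.207949625.
The nominal amount required is €259,643 scaled up by that factor.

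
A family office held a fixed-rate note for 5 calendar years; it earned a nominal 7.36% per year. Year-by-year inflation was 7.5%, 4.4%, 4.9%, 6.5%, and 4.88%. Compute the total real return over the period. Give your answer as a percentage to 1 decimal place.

Cumulative inflation factor: 1.075 × 1.044 × 1.049 × 1.065 × 1.0488 ≈ 1.31500.
Nominal growth factor: 1.42631. Real growth factor = 1.42631 / 1.31500 ≈ 1.08464.
Total real return ≈ 8.4640%.

8.5%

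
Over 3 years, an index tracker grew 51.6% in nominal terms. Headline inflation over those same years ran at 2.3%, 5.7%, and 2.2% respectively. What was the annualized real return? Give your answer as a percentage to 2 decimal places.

Cumulative inflation factor: 1.023 × 1.057 × 1.022 ≈ 1.10510.
Nominal growth factor: 1.51600. Real growth factor = 1.51600 / 1.10510 ≈ 1.37182.
Annualized: 1.37182^(1/3) − 1 ≈ 0.11113.

11.11%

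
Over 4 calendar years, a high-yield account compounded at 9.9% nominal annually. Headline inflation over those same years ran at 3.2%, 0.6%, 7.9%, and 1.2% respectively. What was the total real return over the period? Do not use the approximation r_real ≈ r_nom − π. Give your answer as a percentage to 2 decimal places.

28.68%

Cumulative inflation factor: 1.032 × 1.006 × 1.079 × 1.012 ≈ 1.13365.
Nominal growth factor: 1.45878. Real growth factor = 1.45878 / 1.13365 ≈ 1.28680.
Total real return ≈ 28.6800%.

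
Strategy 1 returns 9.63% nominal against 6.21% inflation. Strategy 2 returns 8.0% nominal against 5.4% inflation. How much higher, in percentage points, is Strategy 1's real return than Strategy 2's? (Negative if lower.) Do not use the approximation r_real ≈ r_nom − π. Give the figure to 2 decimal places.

0.75

Strategy 1 real return: 1.0963/1.0621 − 1 = 3.220%.
Strategy 2 real return: 1.080/1.054 − 1 = 2.467%.
Difference: 3.220 − 2.467 = 0.753 pp.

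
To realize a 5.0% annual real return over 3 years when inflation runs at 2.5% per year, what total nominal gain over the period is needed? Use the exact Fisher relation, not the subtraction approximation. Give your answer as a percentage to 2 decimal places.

24.66%

Required annual nominal rate: (1+5.0%)(1+2.5%) − 1 = 7.625%.
Cumulative over 3 years: (1 + 0.07625)^3 − 1 ≈ 0.24664.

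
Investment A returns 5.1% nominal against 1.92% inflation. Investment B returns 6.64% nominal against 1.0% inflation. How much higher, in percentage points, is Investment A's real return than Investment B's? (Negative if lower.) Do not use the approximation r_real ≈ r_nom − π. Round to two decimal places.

Investment A real return: 1.051/1.0192 − 1 = 3.120%.
Investment B real return: 1.0664/1.010 − 1 = 5.584%.
Difference: 3.120 − 5.584 = -2.464 pp.

-2.46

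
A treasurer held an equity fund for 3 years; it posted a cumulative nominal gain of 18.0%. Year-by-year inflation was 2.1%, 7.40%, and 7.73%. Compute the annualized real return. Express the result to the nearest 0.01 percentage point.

-0.04%

Cumulative inflation factor: 1.021 × 1.0740 × 1.0773 ≈ 1.18132.
Nominal growth factor: 1.18000. Real growth factor = 1.18000 / 1.18132 ≈ 0.99888.
Annualized: 0.99888^(1/3) − 1 ≈ -0.00037.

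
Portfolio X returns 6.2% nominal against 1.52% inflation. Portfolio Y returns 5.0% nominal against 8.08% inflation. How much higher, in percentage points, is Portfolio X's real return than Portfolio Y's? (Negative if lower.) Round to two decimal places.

Portfolio X real return: 1.062/1.0152 − 1 = 4.610%.
Portfolio Y real return: 1.050/1.0808 − 1 = -2.850%.
Difference: 4.610 − (-2.850) = 7.460 pp.

7.46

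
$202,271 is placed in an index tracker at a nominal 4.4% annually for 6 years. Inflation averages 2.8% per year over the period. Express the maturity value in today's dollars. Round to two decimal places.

Nominal value at maturity: $202,271 × (1 + 4.4%)^6 ≈ $261,900.67.
Price-level factor over 6 years: (1 + 2.8%)^6 ≈ 1.1802083636.
Dividing the nominal maturity value by the price-level factor gives the value in today's money.

$221,910.54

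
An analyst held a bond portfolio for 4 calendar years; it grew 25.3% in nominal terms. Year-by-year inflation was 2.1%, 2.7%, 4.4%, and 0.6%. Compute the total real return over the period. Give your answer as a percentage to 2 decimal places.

Cumulative inflation factor: 1.021 × 1.027 × 1.044 × 1.006 ≈ 1.10127.
Nominal growth factor: 1.25300. Real growth factor = 1.25300 / 1.10127 ≈ 1.13778.
Total real return ≈ 13.7775%.

13.78%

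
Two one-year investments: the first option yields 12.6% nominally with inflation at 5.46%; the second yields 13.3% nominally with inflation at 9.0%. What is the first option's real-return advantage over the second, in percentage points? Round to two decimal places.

The first option real return: 1.126/1.0546 − 1 = 6.770%.
The second real return: 1.133/1.090 − 1 = 3.945%.
Difference: 6.770 − 3.945 = 2.825 pp.

2.83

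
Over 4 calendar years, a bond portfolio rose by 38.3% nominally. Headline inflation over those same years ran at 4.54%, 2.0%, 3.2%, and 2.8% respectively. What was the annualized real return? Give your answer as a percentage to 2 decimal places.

Cumulative inflation factor: 1.0454 × 1.020 × 1.032 × 1.028 ≈ 1.13124.
Nominal growth factor: 1.38300. Real growth factor = 1.38300 / 1.13124 ≈ 1.22255.
Annualized: 1.22255^(1/4) − 1 ≈ 0.05152.

5.15%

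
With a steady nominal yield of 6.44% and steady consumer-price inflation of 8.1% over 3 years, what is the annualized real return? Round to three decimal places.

With constant rates the annual real return is the same each year: (1+6.44%)/(1+8.1%) − 1 = -0.01536.

-1.536%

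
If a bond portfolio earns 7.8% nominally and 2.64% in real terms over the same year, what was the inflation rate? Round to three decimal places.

5.027%

From (1+r_nom) = (1+r_real)(1+π), we get 1+π = (1 + 7.8%)/(1 + 2.64%) = 1.078/1.0264 ≈ 1.05027.
So π ≈ 5.0273%.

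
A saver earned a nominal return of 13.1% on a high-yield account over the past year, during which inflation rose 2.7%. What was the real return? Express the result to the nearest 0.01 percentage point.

Real return via the Fisher equation: (1 + 13.1%)/(1 + 2.7%) − 1 = 1.131/1.027 − 1 ≈ 0.10127.

10.13%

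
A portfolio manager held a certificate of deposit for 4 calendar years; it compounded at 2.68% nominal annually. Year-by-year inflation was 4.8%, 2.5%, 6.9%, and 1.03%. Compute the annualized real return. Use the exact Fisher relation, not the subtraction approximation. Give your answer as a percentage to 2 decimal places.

Cumulative inflation factor: 1.048 × 1.025 × 1.069 × 1.0103 ≈ 1.16015.
Nominal growth factor: 1.11159. Real growth factor = 1.11159 / 1.16015 ≈ 0.95814.
Annualized: 0.95814^(1/4) − 1 ≈ -0.01063.

-1.06%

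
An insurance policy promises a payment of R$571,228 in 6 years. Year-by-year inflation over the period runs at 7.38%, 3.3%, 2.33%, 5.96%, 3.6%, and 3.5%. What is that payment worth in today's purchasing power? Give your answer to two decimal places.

R$442,935.75

Price-level factor over 6 years: 1.0738 × 1.033 × 1.0233 × 1.0596 × 1.036 × 1.035 ≈ 1.2896407577.
Purchasing power today: R$571,228 divided by that factor.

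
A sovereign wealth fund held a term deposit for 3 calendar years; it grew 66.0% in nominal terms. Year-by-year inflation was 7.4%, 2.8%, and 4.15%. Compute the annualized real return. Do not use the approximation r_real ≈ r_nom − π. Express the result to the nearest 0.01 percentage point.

13.02%

Cumulative inflation factor: 1.074 × 1.028 × 1.0415 ≈ 1.14989.
Nominal growth factor: 1.66000. Real growth factor = 1.66000 / 1.14989 ≈ 1.44362.
Annualized: 1.44362^(1/3) − 1 ≈ 0.13019.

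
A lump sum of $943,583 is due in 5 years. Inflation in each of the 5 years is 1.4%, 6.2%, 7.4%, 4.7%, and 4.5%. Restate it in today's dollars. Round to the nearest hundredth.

$745,676.37

Price-level factor over 5 years: 1.014 × 1.062 × 1.074 × 1.047 × 1.045 ≈ 1.2654055218.
Purchasing power today: $943,583 divided by that factor.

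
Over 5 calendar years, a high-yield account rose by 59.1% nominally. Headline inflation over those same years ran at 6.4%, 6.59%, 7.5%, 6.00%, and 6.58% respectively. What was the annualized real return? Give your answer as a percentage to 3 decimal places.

2.926%

Cumulative inflation factor: 1.064 × 1.0659 × 1.075 × 1.0600 × 1.0658 ≈ 1.37736.
Nominal growth factor: 1.59100. Real growth factor = 1.59100 / 1.37736 ≈ 1.15511.
Annualized: 1.15511^(1/5) − 1 ≈ 0.02926.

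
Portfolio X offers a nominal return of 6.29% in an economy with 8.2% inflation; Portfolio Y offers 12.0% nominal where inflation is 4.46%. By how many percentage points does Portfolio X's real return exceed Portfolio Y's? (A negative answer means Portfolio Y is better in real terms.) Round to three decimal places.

Portfolio X real return: 1.0629/1.082 − 1 = -1.7652%.
Portfolio Y real return: 1.120/1.0446 − 1 = 7.2181%.
Difference: -1.7652 − 7.2181 = -8.9833 pp.

-8.983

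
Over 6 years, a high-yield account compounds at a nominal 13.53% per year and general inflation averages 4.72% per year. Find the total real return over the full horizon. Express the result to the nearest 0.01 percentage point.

The annual real rate is (1+13.53%)/(1+4.72%) − 1 = 8.4129%.
Compounded over 6 years: (1 + 0.084129)^6 − 1 ≈ 0.62363.

62.36%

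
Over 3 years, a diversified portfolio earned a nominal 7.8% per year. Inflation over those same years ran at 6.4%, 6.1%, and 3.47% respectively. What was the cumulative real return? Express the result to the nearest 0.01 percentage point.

Cumulative inflation factor: 1.064 × 1.061 × 1.0347 ≈ 1.16808.
Nominal growth factor: 1.25273. Real growth factor = 1.25273 / 1.16808 ≈ 1.07247.
Total real return ≈ 7.2469%.

7.25%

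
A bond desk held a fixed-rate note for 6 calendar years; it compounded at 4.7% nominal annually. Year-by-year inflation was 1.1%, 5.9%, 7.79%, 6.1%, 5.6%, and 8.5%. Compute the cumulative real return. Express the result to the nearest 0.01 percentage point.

-6.10%

Cumulative inflation factor: 1.011 × 1.059 × 1.0779 × 1.061 × 1.056 × 1.085 ≈ 1.40293.
Nominal growth factor: 1.31729. Real growth factor = 1.31729 / 1.40293 ≈ 0.93896.
Total real return ≈ -6.1044%.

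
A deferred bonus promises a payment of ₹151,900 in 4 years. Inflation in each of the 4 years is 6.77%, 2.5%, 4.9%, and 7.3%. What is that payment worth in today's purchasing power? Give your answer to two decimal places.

Price-level factor over 4 years: 1.0677 × 1.025 × 1.049 × 1.073 ≈ 1.2318230270.
Purchasing power today: ₹151,900 divided by that factor.

₹123,313.17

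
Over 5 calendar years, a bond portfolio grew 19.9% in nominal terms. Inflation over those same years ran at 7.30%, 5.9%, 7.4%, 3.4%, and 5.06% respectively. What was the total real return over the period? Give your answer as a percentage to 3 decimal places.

-9.560%

Cumulative inflation factor: 1.0730 × 1.059 × 1.074 × 1.034 × 1.0506 ≈ 1.32574.
Nominal growth factor: 1.19900. Real growth factor = 1.19900 / 1.32574 ≈ 0.90440.
Total real return ≈ -9.5598%.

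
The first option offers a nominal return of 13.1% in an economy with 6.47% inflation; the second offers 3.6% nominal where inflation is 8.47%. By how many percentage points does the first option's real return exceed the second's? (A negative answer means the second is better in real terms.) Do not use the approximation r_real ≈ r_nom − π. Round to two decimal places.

10.72

The first option real return: 1.131/1.0647 − 1 = 6.227%.
The second real return: 1.036/1.0847 − 1 = -4.490%.
Difference: 6.227 − (-4.490) = 10.717 pp.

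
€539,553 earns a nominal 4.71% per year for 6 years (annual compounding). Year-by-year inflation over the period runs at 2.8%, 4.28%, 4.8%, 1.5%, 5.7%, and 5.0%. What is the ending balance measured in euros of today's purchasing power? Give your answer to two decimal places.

€561,923.66

Nominal value at maturity: €539,553 × (1 + 4.71%)^6 ≈ €711,153.04.
Price-level factor over 6 years: 1.028 × 1.0428 × 1.048 × 1.015 × 1.057 × 1.050 ≈ 1.2655687673.
Dividing the nominal maturity value by the price-level factor gives the value in today's money.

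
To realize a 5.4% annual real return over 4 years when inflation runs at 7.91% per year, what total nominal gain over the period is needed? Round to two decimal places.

67.34%

Required annual nominal rate: (1+5.4%)(1+7.91%) − 1 = 13.73714%.
Cumulative over 4 years: (1 + 0.1373714)^4 − 1 ≈ 0.67344.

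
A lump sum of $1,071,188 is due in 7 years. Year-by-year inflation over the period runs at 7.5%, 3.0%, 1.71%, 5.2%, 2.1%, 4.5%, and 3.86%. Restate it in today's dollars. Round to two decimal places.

$815,925.05

Price-level factor over 7 years: 1.075 × 1.030 × 1.0171 × 1.052 × 1.021 × 1.045 × 1.0386 ≈ 1.3128509836.
Purchasing power today: $1,071,188 divided by that factor.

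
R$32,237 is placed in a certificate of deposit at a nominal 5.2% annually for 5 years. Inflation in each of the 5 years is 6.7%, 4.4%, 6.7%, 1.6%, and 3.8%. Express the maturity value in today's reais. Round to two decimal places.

R$33,136.98

Nominal value at maturity: R$32,237 × (1 + 5.2%)^5 ≈ R$41,536.83.
Price-level factor over 5 years: 1.067 × 1.044 × 1.067 × 1.016 × 1.038 ≈ 1.2534886300.
The maturity value deflated by that factor is the answer in today's purchasing power.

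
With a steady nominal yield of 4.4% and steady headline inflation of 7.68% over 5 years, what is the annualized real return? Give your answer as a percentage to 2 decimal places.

-3.05%

With constant rates the annual real return is the same each year: (1+4.4%)/(1+7.68%) − 1 = -0.03046.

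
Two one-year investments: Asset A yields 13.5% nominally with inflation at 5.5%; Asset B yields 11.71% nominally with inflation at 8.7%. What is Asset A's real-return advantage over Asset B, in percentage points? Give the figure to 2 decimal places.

Asset A real return: 1.135/1.055 − 1 = 7.583%.
Asset B real return: 1.1171/1.087 − 1 = 2.769%.
Difference: 7.583 − 2.769 = 4.814 pp.

4.81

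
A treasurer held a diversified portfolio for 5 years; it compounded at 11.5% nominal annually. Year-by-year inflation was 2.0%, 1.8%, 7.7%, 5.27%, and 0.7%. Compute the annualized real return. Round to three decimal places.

Cumulative inflation factor: 1.020 × 1.018 × 1.077 × 1.0527 × 1.007 ≈ 1.18549.
Nominal growth factor: 1.72335. Real growth factor = 1.72335 / 1.18549 ≈ 1.45371.
Annualized: 1.45371^(1/5) − 1 ≈ 0.07769.

7.769%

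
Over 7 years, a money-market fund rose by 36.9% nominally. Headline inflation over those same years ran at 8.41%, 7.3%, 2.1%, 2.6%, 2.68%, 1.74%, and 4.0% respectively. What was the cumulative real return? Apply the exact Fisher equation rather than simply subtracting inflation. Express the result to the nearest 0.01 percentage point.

Cumulative inflation factor: 1.0841 × 1.073 × 1.021 × 1.026 × 1.0268 × 1.0174 × 1.040 ≈ 1.32389.
Nominal growth factor: 1.36900. Real growth factor = 1.36900 / 1.32389 ≈ 1.03407.
Total real return ≈ 3.4071%.

3.41%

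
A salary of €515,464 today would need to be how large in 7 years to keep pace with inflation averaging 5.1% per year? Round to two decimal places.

Cumulative price-level factor: (1+5.1%)^7 ≈ 1.4165079366.
Multiplying €515,464 by the price-level factor gives the future nominal sum.

€730,158.85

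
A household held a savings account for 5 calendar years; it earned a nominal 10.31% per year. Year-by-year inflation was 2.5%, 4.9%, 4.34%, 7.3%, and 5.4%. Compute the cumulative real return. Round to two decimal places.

Cumulative inflation factor: 1.025 × 1.049 × 1.0434 × 1.073 × 1.054 ≈ 1.26879.
Nominal growth factor: 1.63333. Real growth factor = 1.63333 / 1.26879 ≈ 1.28731.
Total real return ≈ 28.7312%.

28.73%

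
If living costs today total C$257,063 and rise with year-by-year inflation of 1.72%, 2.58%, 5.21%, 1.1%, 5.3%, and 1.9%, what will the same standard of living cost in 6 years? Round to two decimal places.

C$306,139.49

Cumulative price-level factor: 1.0172 × 1.0258 × 1.0521 × 1.011 × 1.053 × 1.019 ≈ 1.1909122914.
The nominal amount required is C$257,063 scaled up by that factor.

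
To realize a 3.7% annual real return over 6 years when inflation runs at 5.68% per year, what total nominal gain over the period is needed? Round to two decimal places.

73.23%

Required annual nominal rate: (1+3.7%)(1+5.68%) − 1 = 9.59016%.
Cumulative over 6 years: (1 + 0.0959016)^6 − 1 ≈ 0.73232.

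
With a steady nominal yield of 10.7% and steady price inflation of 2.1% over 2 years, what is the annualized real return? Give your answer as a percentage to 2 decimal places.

8.42%

With constant rates the annual real return is the same each year: (1+10.7%)/(1+2.1%) − 1 = 0.08423.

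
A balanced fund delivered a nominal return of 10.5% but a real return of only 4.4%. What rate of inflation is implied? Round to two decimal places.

From (1+r_nom) = (1+r_real)(1+π), we get 1+π = (1 + 10.5%)/(1 + 4.4%) = 1.105/1.044 ≈ 1.05843.
So π ≈ 5.8429%.

5.84%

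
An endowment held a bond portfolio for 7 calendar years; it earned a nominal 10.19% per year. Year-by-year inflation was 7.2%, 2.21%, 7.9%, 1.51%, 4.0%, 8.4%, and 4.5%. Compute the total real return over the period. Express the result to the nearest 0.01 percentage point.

Cumulative inflation factor: 1.072 × 1.0221 × 1.079 × 1.0151 × 1.040 × 1.084 × 1.045 ≈ 1.41383.
Nominal growth factor: 1.97240. Real growth factor = 1.97240 / 1.41383 ≈ 1.39508.
Total real return ≈ 39.5076%.

39.51%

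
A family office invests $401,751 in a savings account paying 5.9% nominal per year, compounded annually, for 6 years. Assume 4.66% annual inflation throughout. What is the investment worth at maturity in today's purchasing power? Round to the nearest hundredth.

$431,169.81

Nominal value at maturity: $401,751 × (1 + 5.9%)^6 ≈ $566,673.27.
Price-level factor over 6 years: (1 + 4.66%)^6 ≈ 1.3142693578.
The maturity value deflated by that factor is the answer in today's purchasing power.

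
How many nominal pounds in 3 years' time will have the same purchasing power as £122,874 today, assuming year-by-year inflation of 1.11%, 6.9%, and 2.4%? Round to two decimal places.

Cumulative price-level factor: 1.0111 × 1.069 × 1.024 = 1.1068066816.
The nominal amount required is £122,874 scaled up by that factor.

£135,997.76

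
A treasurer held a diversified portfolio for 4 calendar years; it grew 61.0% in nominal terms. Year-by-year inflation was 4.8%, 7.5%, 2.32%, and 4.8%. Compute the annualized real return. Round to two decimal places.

Cumulative inflation factor: 1.048 × 1.075 × 1.0232 × 1.048 ≈ 1.20807.
Nominal growth factor: 1.61000. Real growth factor = 1.61000 / 1.20807 ≈ 1.33271.
Annualized: 1.33271^(1/4) − 1 ≈ 0.07444.

7.44%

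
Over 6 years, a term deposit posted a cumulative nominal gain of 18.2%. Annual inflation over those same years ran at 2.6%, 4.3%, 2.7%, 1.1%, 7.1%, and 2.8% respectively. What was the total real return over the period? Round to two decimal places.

-3.38%

Cumulative inflation factor: 1.026 × 1.043 × 1.027 × 1.011 × 1.071 × 1.028 ≈ 1.22331.
Nominal growth factor: 1.18200. Real growth factor = 1.18200 / 1.22331 ≈ 0.96623.
Total real return ≈ -3.3768%.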